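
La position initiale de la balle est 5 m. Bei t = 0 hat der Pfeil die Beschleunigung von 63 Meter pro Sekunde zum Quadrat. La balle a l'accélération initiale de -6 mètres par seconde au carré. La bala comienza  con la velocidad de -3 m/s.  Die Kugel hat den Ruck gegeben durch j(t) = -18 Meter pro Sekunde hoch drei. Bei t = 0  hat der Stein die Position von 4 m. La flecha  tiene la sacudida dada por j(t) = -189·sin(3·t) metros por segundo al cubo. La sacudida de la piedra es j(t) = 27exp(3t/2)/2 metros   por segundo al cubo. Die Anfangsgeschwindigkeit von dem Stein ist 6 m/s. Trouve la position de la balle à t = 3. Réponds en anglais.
To find the answer, we compute 3 integrals of j(t) = -18. Finding the antiderivative of j(t) and using a(0) = -6: a(t) = -18·t - 6. Taking ∫a(t)dt and applying v(0) = -3, we find v(t) = -9·t^2 - 6·t - 3. Finding the integral of v(t) and using x(0) = 5: x(t) = -3·t^3 - 3·t^2 - 3·t + 5. We have position x(t) = -3·t^3 - 3·t^2 - 3·t + 5. Substituting t = 3: x(3) = -112.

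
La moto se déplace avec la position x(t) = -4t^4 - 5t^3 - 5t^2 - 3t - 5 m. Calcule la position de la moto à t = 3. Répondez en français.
De l'équation de la position x(t) = -4·t^4 - 5·t^3 - 5·t^2 - 3·t - 5, nous substituons t = 3 pour obtenir x = -518.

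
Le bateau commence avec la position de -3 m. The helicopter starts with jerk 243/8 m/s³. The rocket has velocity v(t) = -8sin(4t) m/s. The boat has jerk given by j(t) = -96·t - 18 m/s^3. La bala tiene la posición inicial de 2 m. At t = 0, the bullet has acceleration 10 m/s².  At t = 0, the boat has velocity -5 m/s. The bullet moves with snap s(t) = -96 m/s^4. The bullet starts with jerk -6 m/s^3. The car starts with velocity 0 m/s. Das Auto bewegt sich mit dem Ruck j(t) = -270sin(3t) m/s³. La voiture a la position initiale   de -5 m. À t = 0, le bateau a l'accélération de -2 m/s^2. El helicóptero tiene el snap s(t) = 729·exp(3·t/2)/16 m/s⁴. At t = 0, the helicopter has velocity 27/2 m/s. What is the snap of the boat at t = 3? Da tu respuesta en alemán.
Ausgehend von dem Ruck j(t) = -96·t - 18, nehmen wir 1 Ableitung. Durch Ableiten von dem Ruck erhalten wir den Snap: s(t) = -96. Aus der Gleichung für den Snap s(t) = -96, setzen wir t = 3 ein und erhalten s = -96.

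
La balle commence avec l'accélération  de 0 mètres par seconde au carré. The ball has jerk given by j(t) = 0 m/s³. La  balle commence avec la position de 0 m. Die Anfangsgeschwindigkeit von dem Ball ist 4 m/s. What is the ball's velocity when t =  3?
To solve this, we need to take 2 antiderivatives of our jerk equation j(t) = 0. The integral of jerk, with a(0) = 0, gives acceleration: a(t) = 0. Integrating acceleration and using the initial condition v(0) = 4, we get v(t) = 4. We have velocity v(t) = 4. Substituting t = 3: v(3) = 4.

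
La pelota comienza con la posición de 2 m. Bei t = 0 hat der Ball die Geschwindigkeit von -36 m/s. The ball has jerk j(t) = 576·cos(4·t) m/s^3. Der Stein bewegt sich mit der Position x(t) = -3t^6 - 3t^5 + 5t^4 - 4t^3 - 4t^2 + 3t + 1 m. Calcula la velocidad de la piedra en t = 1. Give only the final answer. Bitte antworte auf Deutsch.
v(1) = -30.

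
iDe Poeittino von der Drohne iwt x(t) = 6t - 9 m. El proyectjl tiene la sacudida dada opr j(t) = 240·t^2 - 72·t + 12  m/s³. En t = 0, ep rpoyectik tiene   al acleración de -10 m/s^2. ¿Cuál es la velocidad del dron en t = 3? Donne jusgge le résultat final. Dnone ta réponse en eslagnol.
v(3) = 6.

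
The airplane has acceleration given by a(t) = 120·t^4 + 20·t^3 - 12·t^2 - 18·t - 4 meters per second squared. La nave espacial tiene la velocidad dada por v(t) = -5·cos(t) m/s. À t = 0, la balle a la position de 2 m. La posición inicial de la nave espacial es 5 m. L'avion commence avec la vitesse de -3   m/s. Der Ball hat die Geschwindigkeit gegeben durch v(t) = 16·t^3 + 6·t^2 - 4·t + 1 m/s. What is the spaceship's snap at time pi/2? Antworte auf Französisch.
Nous devons dériver notre équation de la vitesse v(t) = -5·cos(t) 3 fois. En prenant d/dt de v(t), nous trouvons a(t) = 5·sin(t). En prenant d/dt de a(t), nous trouvons j(t) = 5·cos(t). En prenant d/dt de j(t), nous trouvons s(t) = -5·sin(t). De l'équation du snap s(t) = -5·sin(t), nous substituons t = pi/2 pour obtenir s = -5.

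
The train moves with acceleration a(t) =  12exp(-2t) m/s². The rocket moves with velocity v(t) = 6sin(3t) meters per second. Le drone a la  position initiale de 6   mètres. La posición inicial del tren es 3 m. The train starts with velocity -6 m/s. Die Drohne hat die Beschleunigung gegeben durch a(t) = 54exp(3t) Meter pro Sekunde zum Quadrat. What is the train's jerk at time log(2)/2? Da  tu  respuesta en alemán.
Um dies zu lösen, müssen wir 1 Ableitung unserer Gleichung für die Beschleunigung a(t) = 12·exp(-2·t) nehmen. Durch Ableiten von der Beschleunigung erhalten wir den Ruck: j(t) = -24·exp(-2·t). Mit j(t) = -24·exp(-2·t) und Einsetzen von t = log(2)/2, finden wir j = -12.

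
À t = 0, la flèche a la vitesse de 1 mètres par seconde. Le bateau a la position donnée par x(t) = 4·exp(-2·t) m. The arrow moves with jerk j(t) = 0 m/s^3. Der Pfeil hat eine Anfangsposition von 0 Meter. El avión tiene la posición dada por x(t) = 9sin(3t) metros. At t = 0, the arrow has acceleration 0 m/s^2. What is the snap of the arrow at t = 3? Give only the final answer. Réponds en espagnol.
s(3) = 0.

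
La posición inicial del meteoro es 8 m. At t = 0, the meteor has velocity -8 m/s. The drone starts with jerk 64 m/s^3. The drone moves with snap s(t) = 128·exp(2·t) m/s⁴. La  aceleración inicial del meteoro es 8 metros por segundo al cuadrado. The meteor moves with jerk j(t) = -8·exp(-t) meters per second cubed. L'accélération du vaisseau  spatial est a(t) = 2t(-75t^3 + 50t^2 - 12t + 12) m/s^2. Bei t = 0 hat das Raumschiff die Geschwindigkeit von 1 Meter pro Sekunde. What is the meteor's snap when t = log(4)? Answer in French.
Nous devons dériver notre équation du jerk j(t) = -8·exp(-t) 1 fois. En prenant d/dt de j(t), nous trouvons s(t) = 8·exp(-t). En utilisant s(t) = 8·exp(-t) et en substituant t = log(4), nous trouvons s = 2.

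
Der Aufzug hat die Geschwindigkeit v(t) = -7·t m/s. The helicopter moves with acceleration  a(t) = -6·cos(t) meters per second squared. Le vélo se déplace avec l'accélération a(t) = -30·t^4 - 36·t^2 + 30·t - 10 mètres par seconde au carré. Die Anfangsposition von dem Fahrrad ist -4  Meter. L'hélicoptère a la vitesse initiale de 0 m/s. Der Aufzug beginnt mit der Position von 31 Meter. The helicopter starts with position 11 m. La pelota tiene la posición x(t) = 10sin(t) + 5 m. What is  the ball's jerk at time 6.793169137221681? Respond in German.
Um dies zu lösen, müssen wir 3 Ableitungen unserer Gleichung für die Position x(t) = 10·sin(t) + 5 nehmen. Durch Ableiten von der Position erhalten wir die Geschwindigkeit: v(t) = 10·cos(t). Mit d/dt von v(t) finden wir a(t) = -10·sin(t). Durch Ableiten von der Beschleunigung erhalten wir den Ruck: j(t) = -10·cos(t). Wir haben den Ruck j(t) = -10·cos(t). Durch Einsetzen von t = 6.793169137221681: j(6.793169137221681) = -8.72752401337186.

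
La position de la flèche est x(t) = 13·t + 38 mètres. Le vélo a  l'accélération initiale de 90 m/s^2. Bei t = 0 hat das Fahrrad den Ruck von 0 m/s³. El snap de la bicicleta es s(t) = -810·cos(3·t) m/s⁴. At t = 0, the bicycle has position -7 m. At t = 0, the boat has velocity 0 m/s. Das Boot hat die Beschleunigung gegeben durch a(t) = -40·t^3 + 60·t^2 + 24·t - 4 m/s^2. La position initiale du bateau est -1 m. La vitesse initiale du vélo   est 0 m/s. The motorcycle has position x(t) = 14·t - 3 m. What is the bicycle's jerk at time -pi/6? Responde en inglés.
Starting from snap s(t) = -810·cos(3·t), we take 1 antiderivative. Taking ∫s(t)dt and applying j(0) = 0, we find j(t) = -270·sin(3·t). Using j(t) = -270·sin(3·t) and substituting t = -pi/6, we find j = 270.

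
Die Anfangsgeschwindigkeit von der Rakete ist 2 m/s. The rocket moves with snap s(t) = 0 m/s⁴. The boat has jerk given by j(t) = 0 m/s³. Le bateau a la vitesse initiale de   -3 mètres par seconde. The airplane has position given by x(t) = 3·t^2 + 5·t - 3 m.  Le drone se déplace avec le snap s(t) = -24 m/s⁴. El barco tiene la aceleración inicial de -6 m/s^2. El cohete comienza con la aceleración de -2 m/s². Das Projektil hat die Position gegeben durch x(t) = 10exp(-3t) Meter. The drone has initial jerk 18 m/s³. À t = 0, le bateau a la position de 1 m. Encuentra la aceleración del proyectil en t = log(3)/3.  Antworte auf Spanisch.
Para resolver esto, necesitamos tomar 2 derivadas de nuestra ecuación de la posición x(t) = 10·exp(-3·t). Tomando d/dt de x(t), encontramos v(t) = -30·exp(-3·t). Tomando d/dt de v(t), encontramos a(t) = 90·exp(-3·t). De la ecuación de la aceleración a(t) = 90·exp(-3·t), sustituimos t = log(3)/3 para obtener a = 30.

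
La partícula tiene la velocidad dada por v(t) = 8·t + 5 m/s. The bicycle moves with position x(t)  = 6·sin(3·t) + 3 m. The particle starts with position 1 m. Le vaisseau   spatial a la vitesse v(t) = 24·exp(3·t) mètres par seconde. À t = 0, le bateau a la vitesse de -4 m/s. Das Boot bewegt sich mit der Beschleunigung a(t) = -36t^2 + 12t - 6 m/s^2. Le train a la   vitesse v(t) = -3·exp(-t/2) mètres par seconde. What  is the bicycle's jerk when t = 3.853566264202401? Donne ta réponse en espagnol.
Para resolver esto, necesitamos tomar 3 derivadas de nuestra ecuación de la posición x(t) = 6·sin(3·t) + 3. Derivando la posición, obtenemos la velocidad: v(t) = 18·cos(3·t). Derivando la velocidad, obtenemos la aceleración: a(t) = -54·sin(3·t). La derivada de la aceleración da la sacudida: j(t) = -162·cos(3·t). Tenemos la sacudida j(t) = -162·cos(3·t). Sustituyendo t = 3.853566264202401: j(3.853566264202401) = -86.7543967189600.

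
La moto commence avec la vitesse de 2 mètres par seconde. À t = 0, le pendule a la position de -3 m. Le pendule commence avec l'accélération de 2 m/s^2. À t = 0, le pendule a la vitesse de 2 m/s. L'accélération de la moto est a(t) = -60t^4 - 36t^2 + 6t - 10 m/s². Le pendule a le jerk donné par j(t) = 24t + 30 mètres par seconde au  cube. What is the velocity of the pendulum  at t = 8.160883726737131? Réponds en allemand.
Wir müssen unsere Gleichung für den Ruck j(t) = 24·t + 30 2-mal integrieren. Die Stammfunktion von dem Ruck ist die Beschleunigung. Mit a(0) = 2 erhalten wir a(t) = 12·t^2 + 30·t + 2. Durch Integration von der Beschleunigung und Verwendung der Anfangsbedingung v(0) = 2, erhalten wir v(t) = 4·t^3 + 15·t^2 + 2·t + 2. Mit v(t) = 4·t^3 + 15·t^2 + 2·t + 2 und Einsetzen von t = 8.160883726737131, finden wir v = 3191.38229764928.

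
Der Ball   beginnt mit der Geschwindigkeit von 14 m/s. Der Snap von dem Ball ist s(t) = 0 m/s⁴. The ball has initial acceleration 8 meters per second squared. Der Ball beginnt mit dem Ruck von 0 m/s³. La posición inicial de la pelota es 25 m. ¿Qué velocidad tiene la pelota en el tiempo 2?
Debemos encontrar la antiderivada de nuestra ecuación del snap s(t) = 0 3 veces. La antiderivada del snap, con j(0) = 0, da la sacudida: j(t) = 0. Tomando ∫j(t)dt y aplicando a(0) = 8, encontramos a(t) = 8. La antiderivada de la aceleración es la velocidad. Usando v(0) = 14, obtenemos v(t) = 8·t + 14. Tenemos la velocidad v(t) = 8·t + 14. Sustituyendo t = 2: v(2) = 30.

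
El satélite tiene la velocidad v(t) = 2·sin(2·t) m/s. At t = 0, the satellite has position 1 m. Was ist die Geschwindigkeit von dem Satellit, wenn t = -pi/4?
Aus der Gleichung für die Geschwindigkeit v(t) = 2·sin(2·t), setzen wir t = -pi/4 ein und erhalten v = -2.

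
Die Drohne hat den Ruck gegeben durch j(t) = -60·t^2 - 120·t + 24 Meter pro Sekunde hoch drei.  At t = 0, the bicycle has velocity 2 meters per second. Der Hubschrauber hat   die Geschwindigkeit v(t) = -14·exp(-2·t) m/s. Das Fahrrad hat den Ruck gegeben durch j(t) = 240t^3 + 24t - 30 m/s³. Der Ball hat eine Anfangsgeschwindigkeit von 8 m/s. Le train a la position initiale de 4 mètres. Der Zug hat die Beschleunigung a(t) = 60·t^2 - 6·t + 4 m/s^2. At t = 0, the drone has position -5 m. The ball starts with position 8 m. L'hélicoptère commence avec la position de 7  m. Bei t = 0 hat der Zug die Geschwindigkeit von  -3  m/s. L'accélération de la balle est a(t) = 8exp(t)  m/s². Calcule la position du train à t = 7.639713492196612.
En partant de l'accélération a(t) = 60·t^2 - 6·t + 4, nous prenons 2 primitives. La primitive de l'accélération est la vitesse. En utilisant v(0) = -3, nous obtenons v(t) = 20·t^3 - 3·t^2 + 4·t - 3. La primitive de la vitesse, avec x(0) = 4, donne la position: x(t) = 5·t^4 - t^3 + 2·t^2 - 3·t + 4. De l'équation de la position x(t) = 5·t^4 - t^3 + 2·t^2 - 3·t + 4, nous substituons t = 7.639713492196612 pour obtenir x = 16684.4135654523.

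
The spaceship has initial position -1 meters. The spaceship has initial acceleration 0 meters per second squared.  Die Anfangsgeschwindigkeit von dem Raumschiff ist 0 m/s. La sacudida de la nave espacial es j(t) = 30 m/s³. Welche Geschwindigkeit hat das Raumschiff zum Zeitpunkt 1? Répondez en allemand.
Wir müssen die Stammfunktion unserer Gleichung für den Ruck j(t) = 30 2-mal finden. Das Integral von dem Ruck, mit a(0) = 0, ergibt die Beschleunigung: a(t) = 30·t. Durch Integration von der Beschleunigung und Verwendung der Anfangsbedingung v(0) = 0, erhalten wir v(t) = 15·t^2. Wir haben die Geschwindigkeit v(t) = 15·t^2. Durch Einsetzen von t = 1: v(1) = 15.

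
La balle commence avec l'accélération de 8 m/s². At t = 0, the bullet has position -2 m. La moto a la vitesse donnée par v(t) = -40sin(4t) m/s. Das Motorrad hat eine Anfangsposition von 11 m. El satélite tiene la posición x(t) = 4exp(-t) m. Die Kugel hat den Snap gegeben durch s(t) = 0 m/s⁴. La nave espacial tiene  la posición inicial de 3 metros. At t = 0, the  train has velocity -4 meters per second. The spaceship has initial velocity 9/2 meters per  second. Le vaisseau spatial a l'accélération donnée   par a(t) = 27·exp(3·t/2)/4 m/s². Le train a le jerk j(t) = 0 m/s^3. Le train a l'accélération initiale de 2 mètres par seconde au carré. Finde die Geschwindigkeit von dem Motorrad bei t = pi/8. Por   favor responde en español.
De la ecuación de la velocidad v(t) = -40·sin(4·t), sustituimos t = pi/8 para obtener v = -40.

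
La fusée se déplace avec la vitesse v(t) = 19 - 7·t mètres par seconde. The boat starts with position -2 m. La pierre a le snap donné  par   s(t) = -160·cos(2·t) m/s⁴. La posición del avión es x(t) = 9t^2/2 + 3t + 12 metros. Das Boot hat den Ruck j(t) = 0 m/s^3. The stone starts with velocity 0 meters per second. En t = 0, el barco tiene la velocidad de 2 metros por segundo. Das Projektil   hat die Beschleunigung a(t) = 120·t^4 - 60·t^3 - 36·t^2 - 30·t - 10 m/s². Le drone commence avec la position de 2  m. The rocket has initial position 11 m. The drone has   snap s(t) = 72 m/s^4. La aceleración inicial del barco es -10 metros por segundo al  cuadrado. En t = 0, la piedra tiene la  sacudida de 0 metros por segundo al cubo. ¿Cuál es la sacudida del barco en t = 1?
Usando j(t) = 0 y sustituyendo t = 1, encontramos j = 0.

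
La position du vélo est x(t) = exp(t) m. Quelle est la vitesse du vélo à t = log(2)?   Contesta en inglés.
To solve this, we need to take 1 derivative of our position equation x(t) = exp(t). Differentiating position, we get velocity: v(t) = exp(t). We have velocity v(t) = exp(t). Substituting t = log(2): v(log(2)) = 2.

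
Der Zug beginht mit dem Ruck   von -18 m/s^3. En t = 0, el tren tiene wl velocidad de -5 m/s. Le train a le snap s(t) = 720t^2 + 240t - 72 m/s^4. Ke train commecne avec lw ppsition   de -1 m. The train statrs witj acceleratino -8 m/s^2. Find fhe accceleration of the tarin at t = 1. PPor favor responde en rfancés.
Pour résoudre ceci, nous devons prendre 2 primitives de notre équation du snap s(t) = 720·t^2 + 240·t - 72. L'intégrale du snap est le jerk. En utilisant j(0) = -18, nous obtenons j(t) = 240·t^3 + 120·t^2 - 72·t - 18. L'intégrale du jerk, avec a(0) = -8, donne l'accélération: a(t) = 60·t^4 + 40·t^3 - 36·t^2 - 18·t - 8. De l'équation de l'accélération a(t) = 60·t^4 + 40·t^3 - 36·t^2 - 18·t - 8, nous substituons t = 1 pour obtenir a = 38.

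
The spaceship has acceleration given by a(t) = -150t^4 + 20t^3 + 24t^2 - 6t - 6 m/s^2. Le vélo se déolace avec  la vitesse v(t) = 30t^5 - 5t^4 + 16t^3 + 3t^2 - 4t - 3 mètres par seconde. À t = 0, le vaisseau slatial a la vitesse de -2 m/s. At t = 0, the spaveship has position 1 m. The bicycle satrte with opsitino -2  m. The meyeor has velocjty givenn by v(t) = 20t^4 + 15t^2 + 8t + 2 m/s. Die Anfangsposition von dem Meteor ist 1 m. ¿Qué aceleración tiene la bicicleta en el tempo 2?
Debemos derivar nuestra ecuación de la velocidad v(t) = 30·t^5 - 5·t^4 + 16·t^3 + 3·t^2 - 4·t - 3 1 vez. Tomando d/dt de v(t), encontramos a(t) = 150·t^4 - 20·t^3 + 48·t^2 + 6·t - 4. Usando a(t) = 150·t^4 - 20·t^3 + 48·t^2 + 6·t - 4 y sustituyendo t = 2, encontramos a = 2440.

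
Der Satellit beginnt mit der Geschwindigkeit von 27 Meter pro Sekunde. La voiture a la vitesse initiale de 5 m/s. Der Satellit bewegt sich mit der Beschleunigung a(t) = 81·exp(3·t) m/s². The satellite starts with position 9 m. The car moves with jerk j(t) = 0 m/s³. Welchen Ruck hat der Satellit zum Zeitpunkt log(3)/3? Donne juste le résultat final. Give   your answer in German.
Die Antwort ist 729.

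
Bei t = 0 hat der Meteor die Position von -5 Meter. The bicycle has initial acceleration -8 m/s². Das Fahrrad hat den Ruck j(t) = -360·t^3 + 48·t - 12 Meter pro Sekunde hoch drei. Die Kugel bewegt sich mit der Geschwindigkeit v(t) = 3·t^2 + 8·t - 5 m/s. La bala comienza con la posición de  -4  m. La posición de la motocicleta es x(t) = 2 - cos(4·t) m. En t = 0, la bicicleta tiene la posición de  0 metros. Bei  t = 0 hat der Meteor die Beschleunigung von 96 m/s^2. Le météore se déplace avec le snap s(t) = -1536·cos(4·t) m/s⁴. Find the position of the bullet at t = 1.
We must find the antiderivative of our velocity equation v(t) = 3·t^2 + 8·t - 5 1 time. The integral of velocity, with x(0) = -4, gives position: x(t) = t^3 + 4·t^2 - 5·t - 4. We have position x(t) = t^3 + 4·t^2 - 5·t - 4. Substituting t = 1: x(1) = -4.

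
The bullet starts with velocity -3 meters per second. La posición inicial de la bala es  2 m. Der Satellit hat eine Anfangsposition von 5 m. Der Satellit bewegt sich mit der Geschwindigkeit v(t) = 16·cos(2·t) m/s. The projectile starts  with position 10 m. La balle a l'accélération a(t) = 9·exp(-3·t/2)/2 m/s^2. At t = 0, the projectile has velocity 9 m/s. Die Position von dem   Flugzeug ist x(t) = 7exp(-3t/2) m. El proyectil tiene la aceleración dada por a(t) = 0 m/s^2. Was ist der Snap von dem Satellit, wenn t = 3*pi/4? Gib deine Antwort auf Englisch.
We must differentiate our velocity equation v(t) = 16·cos(2·t) 3 times. The derivative of velocity gives acceleration: a(t) = -32·sin(2·t). The derivative of acceleration gives jerk: j(t) = -64·cos(2·t). Differentiating jerk, we get snap: s(t) = 128·sin(2·t). From the given snap equation s(t) = 128·sin(2·t), we substitute t = 3*pi/4 to get s = -128.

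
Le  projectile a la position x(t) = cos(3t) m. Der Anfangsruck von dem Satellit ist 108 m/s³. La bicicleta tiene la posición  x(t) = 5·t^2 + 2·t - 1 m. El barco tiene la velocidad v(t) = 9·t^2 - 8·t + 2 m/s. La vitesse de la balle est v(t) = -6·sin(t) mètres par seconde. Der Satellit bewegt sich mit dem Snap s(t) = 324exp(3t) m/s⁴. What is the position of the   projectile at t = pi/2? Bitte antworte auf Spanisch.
Tenemos la posición x(t) = cos(3·t). Sustituyendo t = pi/2: x(pi/2) = 0.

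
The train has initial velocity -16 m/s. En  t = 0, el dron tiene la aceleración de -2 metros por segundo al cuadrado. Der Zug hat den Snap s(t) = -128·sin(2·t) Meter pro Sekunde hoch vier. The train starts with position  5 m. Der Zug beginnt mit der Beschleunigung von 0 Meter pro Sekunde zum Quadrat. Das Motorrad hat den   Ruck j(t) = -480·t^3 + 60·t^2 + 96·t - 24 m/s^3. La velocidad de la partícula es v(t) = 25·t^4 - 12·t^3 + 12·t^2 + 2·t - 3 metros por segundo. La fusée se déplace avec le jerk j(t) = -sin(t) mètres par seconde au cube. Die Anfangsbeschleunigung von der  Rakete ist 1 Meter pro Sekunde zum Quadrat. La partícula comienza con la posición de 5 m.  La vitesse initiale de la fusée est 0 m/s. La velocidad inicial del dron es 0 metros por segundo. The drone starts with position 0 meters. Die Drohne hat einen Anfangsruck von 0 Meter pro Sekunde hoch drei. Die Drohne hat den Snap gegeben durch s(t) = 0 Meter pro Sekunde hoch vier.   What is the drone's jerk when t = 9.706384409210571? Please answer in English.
We need to integrate our snap equation s(t) = 0 1 time. The integral of snap is jerk. Using j(0) = 0, we get j(t) = 0. From the given jerk equation j(t) = 0, we substitute t = 9.706384409210571 to get j = 0.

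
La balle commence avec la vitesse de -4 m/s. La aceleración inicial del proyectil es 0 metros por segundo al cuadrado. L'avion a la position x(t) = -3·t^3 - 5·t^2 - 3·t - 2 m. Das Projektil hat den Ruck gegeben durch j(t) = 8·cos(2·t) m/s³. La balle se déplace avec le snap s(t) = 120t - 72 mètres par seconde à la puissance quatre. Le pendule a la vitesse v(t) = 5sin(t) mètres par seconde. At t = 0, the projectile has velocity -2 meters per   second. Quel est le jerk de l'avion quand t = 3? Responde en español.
Para resolver esto, necesitamos tomar 3 derivadas de nuestra ecuación de la posición x(t) = -3·t^3 - 5·t^2 - 3·t - 2. La derivada de la posición da la velocidad: v(t) = -9·t^2 - 10·t - 3. Derivando la velocidad, obtenemos la aceleración: a(t) = -18·t - 10. La derivada de la aceleración da la sacudida: j(t) = -18. Usando j(t) = -18 y sustituyendo t = 3, encontramos j = -18.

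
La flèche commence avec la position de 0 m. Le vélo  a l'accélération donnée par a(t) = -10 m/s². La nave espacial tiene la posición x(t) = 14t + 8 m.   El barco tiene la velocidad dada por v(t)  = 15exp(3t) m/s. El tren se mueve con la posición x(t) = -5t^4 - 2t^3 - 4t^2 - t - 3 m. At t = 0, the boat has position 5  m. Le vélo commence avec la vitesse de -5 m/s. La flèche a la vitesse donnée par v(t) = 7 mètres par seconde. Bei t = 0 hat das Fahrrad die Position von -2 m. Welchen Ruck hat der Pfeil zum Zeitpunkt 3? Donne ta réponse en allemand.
Ausgehend von der Geschwindigkeit v(t) = 7, nehmen wir 2 Ableitungen. Die Ableitung von der Geschwindigkeit ergibt die Beschleunigung: a(t) = 0. Mit d/dt von a(t) finden wir j(t) = 0. Wir haben den Ruck j(t) = 0. Durch Einsetzen von t = 3: j(3) = 0.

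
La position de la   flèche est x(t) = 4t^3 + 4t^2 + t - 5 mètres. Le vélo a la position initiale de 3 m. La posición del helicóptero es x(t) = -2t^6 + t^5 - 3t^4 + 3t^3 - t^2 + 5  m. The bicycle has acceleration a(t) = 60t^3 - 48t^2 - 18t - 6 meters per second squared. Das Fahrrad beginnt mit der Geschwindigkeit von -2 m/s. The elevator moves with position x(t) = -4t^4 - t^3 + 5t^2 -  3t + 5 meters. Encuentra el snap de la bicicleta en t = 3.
Partiendo de la aceleración a(t) = 60·t^3 - 48·t^2 - 18·t - 6, tomamos 2 derivadas. Derivando la aceleración, obtenemos la sacudida: j(t) = 180·t^2 - 96·t - 18. La derivada de la sacudida da el snap: s(t) = 360·t - 96. Tenemos el snap s(t) = 360·t - 96. Sustituyendo t = 3: s(3) = 984.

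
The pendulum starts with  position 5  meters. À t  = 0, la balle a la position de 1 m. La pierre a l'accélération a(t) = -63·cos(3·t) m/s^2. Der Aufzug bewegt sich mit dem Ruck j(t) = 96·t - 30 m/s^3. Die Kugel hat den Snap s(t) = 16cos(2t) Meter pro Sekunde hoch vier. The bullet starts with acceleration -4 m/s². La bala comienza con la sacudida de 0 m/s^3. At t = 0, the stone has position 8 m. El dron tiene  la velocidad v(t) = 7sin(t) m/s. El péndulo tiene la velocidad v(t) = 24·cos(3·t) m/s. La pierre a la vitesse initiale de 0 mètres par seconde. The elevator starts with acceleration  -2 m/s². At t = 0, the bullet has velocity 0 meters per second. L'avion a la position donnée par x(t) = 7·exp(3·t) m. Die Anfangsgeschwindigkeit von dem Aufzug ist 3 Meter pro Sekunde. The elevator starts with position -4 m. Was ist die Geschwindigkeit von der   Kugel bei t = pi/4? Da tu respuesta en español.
Necesitamos integrar nuestra ecuación del snap s(t) = 16·cos(2·t) 3 veces. Integrando el snap y usando la condición inicial j(0) = 0, obtenemos j(t) = 8·sin(2·t). Integrando la sacudida y usando la condición inicial a(0) = -4, obtenemos a(t) = -4·cos(2·t). Tomando ∫a(t)dt y aplicando v(0) = 0, encontramos v(t) = -2·sin(2·t). Tenemos la velocidad v(t) = -2·sin(2·t). Sustituyendo t = pi/4: v(pi/4) = -2.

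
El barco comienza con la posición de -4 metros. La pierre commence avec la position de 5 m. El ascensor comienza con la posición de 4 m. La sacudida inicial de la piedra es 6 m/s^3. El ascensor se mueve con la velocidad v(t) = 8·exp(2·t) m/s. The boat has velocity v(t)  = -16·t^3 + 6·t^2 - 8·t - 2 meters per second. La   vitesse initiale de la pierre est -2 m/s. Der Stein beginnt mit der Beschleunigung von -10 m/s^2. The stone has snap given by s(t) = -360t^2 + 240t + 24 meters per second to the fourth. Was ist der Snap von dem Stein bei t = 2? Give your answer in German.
Aus der Gleichung für den Snap s(t) = -360·t^2 + 240·t + 24, setzen wir t = 2 ein und erhalten s = -936.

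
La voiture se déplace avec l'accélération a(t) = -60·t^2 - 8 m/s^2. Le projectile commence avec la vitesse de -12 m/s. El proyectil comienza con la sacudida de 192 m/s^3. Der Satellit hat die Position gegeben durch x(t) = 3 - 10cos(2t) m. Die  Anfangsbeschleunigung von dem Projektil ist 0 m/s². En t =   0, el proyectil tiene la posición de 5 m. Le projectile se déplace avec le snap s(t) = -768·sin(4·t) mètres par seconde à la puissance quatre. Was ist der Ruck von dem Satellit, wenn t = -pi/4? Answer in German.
Wir müssen unsere Gleichung für die Position x(t) = 3 - 10·cos(2·t) 3-mal ableiten. Mit d/dt von x(t) finden wir v(t) = 20·sin(2·t). Durch Ableiten von der Geschwindigkeit erhalten wir die Beschleunigung: a(t) = 40·cos(2·t). Mit d/dt von a(t) finden wir j(t) = -80·sin(2·t). Wir haben den Ruck j(t) = -80·sin(2·t). Durch Einsetzen von t = -pi/4: j(-pi/4) = 80.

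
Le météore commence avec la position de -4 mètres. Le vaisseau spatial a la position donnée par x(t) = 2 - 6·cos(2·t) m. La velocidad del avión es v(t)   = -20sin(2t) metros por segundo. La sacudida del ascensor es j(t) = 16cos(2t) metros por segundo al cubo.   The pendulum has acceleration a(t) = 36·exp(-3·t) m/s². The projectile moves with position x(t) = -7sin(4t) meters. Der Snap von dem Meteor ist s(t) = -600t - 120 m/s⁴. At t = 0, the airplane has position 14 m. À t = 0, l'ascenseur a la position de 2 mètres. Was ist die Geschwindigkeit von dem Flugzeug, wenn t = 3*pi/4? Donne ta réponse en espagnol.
Usando v(t) = -20·sin(2·t) y sustituyendo t = 3*pi/4, encontramos v = 20.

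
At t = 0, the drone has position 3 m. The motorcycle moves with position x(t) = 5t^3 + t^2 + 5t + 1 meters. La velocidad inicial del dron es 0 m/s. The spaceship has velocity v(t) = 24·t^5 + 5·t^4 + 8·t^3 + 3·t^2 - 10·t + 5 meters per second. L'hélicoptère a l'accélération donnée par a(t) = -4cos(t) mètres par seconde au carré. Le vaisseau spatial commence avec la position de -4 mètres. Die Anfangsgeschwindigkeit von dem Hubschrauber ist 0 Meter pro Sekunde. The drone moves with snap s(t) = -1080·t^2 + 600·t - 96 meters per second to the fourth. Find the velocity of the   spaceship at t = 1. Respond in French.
En utilisant v(t) = 24·t^5 + 5·t^4 + 8·t^3 + 3·t^2 - 10·t + 5 et en substituant t = 1, nous trouvons v = 35.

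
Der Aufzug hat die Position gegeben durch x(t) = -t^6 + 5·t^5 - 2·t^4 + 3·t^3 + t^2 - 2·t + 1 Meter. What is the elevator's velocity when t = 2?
We must differentiate our position equation x(t) = -t^6 + 5·t^5 - 2·t^4 + 3·t^3 + t^2 - 2·t + 1 1 time. Taking d/dt of x(t), we find v(t) = -6·t^5 + 25·t^4 - 8·t^3 + 9·t^2 + 2·t - 2. Using v(t) = -6·t^5 + 25·t^4 - 8·t^3 + 9·t^2 + 2·t - 2 and substituting t = 2, we find v = 182.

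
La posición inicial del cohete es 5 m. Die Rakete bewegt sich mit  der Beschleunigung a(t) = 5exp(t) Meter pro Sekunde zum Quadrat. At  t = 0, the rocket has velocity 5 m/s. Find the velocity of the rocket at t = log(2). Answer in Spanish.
Debemos encontrar la integral de nuestra ecuación de la aceleración a(t) = 5·exp(t) 1 vez. La antiderivada de la aceleración, con v(0) = 5, da la velocidad: v(t) = 5·exp(t). De la ecuación de la velocidad v(t) = 5·exp(t), sustituimos t = log(2) para obtener v = 10.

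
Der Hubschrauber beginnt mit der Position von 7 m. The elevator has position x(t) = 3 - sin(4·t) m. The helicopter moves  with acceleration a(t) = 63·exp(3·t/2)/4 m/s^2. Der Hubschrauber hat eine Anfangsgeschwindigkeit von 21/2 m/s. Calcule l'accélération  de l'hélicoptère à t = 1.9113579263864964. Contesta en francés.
De l'équation de l'accélération a(t) = 63·exp(3·t/2)/4, nous substituons t = 1.9113579263864964 pour obtenir a = 276.961153104170.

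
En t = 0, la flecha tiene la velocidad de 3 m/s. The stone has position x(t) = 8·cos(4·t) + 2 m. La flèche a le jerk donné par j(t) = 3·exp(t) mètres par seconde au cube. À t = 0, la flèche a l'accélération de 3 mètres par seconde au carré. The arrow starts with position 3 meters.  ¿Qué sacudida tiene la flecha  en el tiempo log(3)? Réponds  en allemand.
Wir haben den Ruck j(t) = 3·exp(t). Durch Einsetzen von t = log(3): j(log(3)) = 9.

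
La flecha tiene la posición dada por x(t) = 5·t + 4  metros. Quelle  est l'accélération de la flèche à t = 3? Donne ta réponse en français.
Pour résoudre ceci, nous devons prendre 2 dérivées de notre équation de la position x(t) = 5·t + 4. La dérivée de la position donne la vitesse: v(t) = 5. La dérivée de la vitesse donne l'accélération: a(t) = 0. Nous avons l'accélération a(t) = 0. En substituant t = 3: a(3) = 0.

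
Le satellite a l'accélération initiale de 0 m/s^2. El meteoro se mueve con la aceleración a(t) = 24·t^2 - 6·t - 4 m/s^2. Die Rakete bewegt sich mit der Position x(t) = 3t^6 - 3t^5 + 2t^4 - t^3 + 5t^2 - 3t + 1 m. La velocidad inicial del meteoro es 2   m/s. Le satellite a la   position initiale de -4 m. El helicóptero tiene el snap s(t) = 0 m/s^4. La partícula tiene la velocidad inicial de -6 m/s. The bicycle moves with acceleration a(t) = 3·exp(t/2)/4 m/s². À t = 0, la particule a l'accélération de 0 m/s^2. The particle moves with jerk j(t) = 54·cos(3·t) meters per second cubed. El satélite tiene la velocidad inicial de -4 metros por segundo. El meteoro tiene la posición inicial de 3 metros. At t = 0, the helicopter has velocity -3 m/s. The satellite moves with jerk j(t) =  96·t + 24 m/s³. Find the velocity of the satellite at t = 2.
We must find the antiderivative of our jerk equation j(t) = 96·t + 24 2 times. Taking ∫j(t)dt and applying a(0) = 0, we find a(t) = 24·t·(2·t + 1). Integrating acceleration and using the initial condition v(0) = -4, we get v(t) = 16·t^3 + 12·t^2 - 4. We have velocity v(t) = 16·t^3 + 12·t^2 - 4. Substituting t = 2: v(2) = 172.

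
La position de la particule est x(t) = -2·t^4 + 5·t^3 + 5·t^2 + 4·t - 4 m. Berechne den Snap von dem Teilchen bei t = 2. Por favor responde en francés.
Nous devons dériver notre équation de la position x(t) = -2·t^4 + 5·t^3 + 5·t^2 + 4·t - 4 4 fois. En dérivant la position, nous obtenons la vitesse: v(t) = -8·t^3 + 15·t^2 + 10·t + 4. En dérivant la vitesse, nous obtenons l'accélération: a(t) = -24·t^2 + 30·t + 10. En prenant d/dt de a(t), nous trouvons j(t) = 30 - 48·t. La dérivée du jerk donne le snap: s(t) = -48. En utilisant s(t) = -48 et en substituant t = 2, nous trouvons s = -48.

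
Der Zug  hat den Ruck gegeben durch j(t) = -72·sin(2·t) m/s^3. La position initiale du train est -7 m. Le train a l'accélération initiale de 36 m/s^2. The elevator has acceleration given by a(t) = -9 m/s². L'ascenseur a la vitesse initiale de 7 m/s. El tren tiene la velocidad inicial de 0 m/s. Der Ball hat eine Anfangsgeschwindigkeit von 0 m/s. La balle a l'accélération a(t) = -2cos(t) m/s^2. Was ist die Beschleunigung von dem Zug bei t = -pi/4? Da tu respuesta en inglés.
To find the answer, we compute 1 antiderivative of j(t) = -72·sin(2·t). Finding the integral of j(t) and using a(0) = 36: a(t) = 36·cos(2·t). Using a(t) = 36·cos(2·t) and substituting t = -pi/4, we find a = 0.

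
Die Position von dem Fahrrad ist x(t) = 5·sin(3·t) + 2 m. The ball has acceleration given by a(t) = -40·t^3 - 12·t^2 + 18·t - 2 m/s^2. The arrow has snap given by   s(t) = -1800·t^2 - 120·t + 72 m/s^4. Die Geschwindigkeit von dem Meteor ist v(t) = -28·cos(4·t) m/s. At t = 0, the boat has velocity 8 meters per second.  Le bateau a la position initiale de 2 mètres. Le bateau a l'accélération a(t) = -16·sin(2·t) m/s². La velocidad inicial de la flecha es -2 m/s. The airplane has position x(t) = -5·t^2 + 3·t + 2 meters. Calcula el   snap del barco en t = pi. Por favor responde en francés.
Pour résoudre ceci, nous devons prendre 2 dérivées de notre équation de l'accélération a(t) = -16·sin(2·t). En prenant d/dt de a(t), nous trouvons j(t) = -32·cos(2·t). En dérivant le jerk, nous obtenons le snap: s(t) = 64·sin(2·t). En utilisant s(t) = 64·sin(2·t) et en substituant t = pi, nous trouvons s = 0.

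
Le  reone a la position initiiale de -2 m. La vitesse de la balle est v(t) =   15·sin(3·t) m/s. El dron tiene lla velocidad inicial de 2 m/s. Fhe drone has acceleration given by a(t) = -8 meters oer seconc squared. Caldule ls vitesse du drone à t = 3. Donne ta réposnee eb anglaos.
Starting from acceleration a(t) = -8, we take 1 integral. Taking ∫a(t)dt and applying v(0) = 2, we find v(t) = 2 - 8·t. Using v(t) = 2 - 8·t and substituting t = 3, we find v = -22.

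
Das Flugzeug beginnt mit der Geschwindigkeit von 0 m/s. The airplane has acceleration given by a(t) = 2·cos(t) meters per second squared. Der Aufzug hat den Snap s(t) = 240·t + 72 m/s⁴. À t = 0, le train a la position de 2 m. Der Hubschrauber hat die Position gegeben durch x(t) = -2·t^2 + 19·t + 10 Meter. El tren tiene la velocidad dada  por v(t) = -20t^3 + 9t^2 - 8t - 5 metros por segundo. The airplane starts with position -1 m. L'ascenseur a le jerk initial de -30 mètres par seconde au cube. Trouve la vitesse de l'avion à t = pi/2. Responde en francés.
Nous devons intégrer notre équation de l'accélération a(t) = 2·cos(t) 1 fois. La primitive de l'accélération, avec v(0) = 0, donne la vitesse: v(t) = 2·sin(t). Nous avons la vitesse v(t) = 2·sin(t). En substituant t = pi/2: v(pi/2) = 2.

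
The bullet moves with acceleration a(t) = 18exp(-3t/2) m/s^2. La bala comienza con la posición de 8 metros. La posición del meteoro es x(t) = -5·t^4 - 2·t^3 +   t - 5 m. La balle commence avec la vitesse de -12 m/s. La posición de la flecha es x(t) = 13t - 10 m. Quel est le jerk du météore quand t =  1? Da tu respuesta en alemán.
Um dies zu lösen, müssen wir 3 Ableitungen unserer Gleichung für die Position x(t) = -5·t^4 - 2·t^3 + t - 5 nehmen. Die Ableitung von der Position ergibt die Geschwindigkeit: v(t) = -20·t^3 - 6·t^2 + 1. Die Ableitung von der Geschwindigkeit ergibt die Beschleunigung: a(t) = -60·t^2 - 12·t. Die Ableitung von der Beschleunigung ergibt den Ruck: j(t) = -120·t - 12. Mit j(t) = -120·t - 12 und Einsetzen von t = 1, finden wir j = -132.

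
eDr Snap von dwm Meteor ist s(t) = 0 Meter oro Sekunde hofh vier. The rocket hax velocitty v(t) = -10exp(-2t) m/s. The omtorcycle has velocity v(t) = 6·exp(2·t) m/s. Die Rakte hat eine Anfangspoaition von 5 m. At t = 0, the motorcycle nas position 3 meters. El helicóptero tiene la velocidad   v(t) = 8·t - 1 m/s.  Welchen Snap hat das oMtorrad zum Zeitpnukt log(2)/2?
Ausgehend von der Geschwindigkeit v(t) = 6·exp(2·t), nehmen wir 3 Ableitungen. Mit d/dt von v(t) finden wir a(t) = 12·exp(2·t). Durch Ableiten von der Beschleunigung erhalten wir den Ruck: j(t) = 24·exp(2·t). Mit d/dt von j(t) finden wir s(t) = 48·exp(2·t). Aus der Gleichung für den Snap s(t) = 48·exp(2·t), setzen wir t = log(2)/2 ein und erhalten s = 96.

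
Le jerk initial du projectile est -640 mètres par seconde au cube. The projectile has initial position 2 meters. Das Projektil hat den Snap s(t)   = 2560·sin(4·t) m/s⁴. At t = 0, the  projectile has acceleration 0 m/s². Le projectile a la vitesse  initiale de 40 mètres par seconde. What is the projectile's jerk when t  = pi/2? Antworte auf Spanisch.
Partiendo del snap s(t) = 2560·sin(4·t), tomamos 1 antiderivada. Tomando ∫s(t)dt y aplicando j(0) = -640, encontramos j(t) = -640·cos(4·t). Usando j(t) = -640·cos(4·t) y sustituyendo t = pi/2, encontramos j = -640.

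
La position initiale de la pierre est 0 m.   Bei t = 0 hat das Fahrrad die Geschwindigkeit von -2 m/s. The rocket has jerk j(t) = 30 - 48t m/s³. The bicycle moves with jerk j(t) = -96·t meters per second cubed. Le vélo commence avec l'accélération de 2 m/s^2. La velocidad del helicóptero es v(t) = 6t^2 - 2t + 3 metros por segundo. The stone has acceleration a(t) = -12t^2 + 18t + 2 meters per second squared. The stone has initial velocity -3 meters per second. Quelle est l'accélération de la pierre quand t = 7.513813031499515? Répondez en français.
Nous avons l'accélération a(t) = -12·t^2 + 18·t + 2. En substituant t = 7.513813031499515: a(7.513813031499515) = -540.240000700992.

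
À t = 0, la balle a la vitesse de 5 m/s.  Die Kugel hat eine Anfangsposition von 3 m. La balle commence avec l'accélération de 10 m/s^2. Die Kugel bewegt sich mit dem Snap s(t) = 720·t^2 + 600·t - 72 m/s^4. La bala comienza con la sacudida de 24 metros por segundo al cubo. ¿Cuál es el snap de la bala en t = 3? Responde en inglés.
From the given snap equation s(t) = 720·t^2 + 600·t - 72, we substitute t = 3 to get s = 8208.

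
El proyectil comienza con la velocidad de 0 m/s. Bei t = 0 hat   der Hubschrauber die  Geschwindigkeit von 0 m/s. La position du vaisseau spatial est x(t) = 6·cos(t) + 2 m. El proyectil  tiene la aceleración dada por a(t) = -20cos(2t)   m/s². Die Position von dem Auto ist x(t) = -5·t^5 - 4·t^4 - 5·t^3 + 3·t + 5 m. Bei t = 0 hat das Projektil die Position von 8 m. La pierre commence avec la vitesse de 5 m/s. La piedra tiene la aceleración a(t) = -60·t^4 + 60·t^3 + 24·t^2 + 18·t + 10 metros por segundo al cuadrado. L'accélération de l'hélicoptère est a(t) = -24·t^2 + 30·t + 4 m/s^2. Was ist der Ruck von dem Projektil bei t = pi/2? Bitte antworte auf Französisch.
Pour résoudre ceci, nous devons prendre 1 dérivée de notre équation de l'accélération a(t) = -20·cos(2·t). En dérivant l'accélération, nous obtenons le jerk: j(t) = 40·sin(2·t). En utilisant j(t) = 40·sin(2·t) et en substituant t = pi/2, nous trouvons j = 0.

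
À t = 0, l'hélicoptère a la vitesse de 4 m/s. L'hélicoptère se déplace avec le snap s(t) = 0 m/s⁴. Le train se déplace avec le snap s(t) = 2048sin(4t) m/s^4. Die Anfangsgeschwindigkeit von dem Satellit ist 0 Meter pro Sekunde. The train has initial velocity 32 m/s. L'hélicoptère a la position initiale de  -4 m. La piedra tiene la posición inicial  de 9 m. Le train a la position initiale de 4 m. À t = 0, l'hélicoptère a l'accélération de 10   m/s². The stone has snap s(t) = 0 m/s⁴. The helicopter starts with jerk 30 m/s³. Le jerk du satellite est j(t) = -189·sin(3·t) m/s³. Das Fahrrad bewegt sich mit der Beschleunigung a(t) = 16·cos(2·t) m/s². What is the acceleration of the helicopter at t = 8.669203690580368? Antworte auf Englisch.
We must find the integral of our snap equation s(t) = 0 2 times. The integral of snap, with j(0) = 30, gives jerk: j(t) = 30. The antiderivative of jerk, with a(0) = 10, gives acceleration: a(t) = 30·t + 10. From the given acceleration equation a(t) = 30·t + 10, we substitute t = 8.669203690580368 to get a = 270.076110717411.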